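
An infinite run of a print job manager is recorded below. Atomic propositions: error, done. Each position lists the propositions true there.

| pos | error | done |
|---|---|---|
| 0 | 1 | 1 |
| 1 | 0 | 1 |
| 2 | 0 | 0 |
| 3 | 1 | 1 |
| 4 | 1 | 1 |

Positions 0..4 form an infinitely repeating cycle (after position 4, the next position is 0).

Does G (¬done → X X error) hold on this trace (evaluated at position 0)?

¬done → X X error holds at every position 0..4, and those are all positions ever visited, so G (¬done → X X error) holds.
Positions where ¬done holds: 2.
Check X X error at each: 2→ok.

Yes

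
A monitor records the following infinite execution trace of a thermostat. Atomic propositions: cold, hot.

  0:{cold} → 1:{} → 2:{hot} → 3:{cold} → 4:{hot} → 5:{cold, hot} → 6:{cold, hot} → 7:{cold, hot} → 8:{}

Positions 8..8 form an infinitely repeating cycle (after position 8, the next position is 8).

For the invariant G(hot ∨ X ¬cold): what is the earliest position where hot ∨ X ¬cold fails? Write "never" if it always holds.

never

hot ∨ X ¬cold holds at every position 0..8, and those are all the positions the trace ever visits, so the invariant G(hot ∨ X ¬cold) is never violated.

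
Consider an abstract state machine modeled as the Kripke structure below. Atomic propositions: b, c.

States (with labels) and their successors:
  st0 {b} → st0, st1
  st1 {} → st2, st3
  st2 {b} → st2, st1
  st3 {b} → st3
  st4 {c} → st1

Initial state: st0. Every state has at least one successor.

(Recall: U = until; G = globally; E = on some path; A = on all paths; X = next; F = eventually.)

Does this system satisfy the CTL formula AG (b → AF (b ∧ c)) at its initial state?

States satisfying b → AF (b ∧ c): {st1, st4}.
States satisfying AG (b → AF (b ∧ c)): ∅.
st0 is reachable from st0 and violates b → AF (b ∧ c), so AG fails at st0.
st0 ∉ Sat(AG (b → AF (b ∧ c))).

Does not hold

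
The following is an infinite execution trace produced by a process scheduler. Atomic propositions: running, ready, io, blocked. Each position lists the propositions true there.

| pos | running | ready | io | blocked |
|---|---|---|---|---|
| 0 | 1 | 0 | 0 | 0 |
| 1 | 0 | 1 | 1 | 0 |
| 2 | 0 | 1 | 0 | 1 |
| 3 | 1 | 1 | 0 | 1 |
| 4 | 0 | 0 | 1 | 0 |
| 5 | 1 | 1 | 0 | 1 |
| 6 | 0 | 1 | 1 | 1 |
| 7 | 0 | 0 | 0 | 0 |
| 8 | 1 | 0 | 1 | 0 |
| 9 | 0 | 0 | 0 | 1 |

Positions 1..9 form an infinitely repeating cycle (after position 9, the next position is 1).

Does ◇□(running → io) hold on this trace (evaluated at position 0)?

□(running → io) is false at every position 0..9, so it never becomes true and ◇□(running → io) fails.

Violated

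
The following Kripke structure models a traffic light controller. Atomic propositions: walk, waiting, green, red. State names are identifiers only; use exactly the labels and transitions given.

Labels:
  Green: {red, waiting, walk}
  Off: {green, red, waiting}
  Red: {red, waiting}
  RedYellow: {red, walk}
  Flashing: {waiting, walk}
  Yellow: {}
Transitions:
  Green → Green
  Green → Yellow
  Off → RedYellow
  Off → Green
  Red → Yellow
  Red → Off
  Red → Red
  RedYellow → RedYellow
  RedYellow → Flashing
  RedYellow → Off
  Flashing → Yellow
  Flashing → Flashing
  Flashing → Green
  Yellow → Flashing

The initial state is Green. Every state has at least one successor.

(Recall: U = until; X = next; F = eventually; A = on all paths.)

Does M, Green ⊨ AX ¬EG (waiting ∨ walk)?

States satisfying ¬EG (waiting ∨ walk): {Yellow}.
States satisfying AX ¬EG (waiting ∨ walk): ∅.
Green ∉ Sat(AX ¬EG (waiting ∨ walk)).

Does not hold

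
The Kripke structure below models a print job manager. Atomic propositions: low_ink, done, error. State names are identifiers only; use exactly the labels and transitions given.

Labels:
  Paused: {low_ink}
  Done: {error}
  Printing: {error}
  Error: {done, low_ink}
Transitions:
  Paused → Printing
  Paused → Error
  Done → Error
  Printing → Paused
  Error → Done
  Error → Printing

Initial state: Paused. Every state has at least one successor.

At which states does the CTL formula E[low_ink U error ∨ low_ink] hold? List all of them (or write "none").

States satisfying low_ink: {Paused, Error}.
States satisfying error ∨ low_ink: {Paused, Done, Printing, Error}.
States satisfying E[low_ink U error ∨ low_ink]: {Paused, Done, Printing, Error}.

{Paused, Done, Printing, Error}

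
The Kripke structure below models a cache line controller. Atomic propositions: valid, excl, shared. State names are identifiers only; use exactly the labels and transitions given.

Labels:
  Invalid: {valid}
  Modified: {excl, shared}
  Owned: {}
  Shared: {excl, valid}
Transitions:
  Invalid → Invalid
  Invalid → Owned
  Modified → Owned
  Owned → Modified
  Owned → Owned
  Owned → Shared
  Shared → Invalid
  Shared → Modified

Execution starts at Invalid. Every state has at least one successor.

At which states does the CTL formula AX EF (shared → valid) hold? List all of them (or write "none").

{Invalid, Modified, Owned, Shared}

States satisfying EF (shared → valid): {Invalid, Modified, Owned, Shared}.
States satisfying AX EF (shared → valid): {Invalid, Modified, Owned, Shared}.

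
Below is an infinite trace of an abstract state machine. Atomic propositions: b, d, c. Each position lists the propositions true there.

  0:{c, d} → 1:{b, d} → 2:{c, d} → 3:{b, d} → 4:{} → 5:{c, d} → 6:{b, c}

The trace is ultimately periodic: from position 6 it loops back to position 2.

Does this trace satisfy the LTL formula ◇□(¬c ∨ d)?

Violated

□(¬c ∨ d) is false at every position 0..6, so it never becomes true and ◇□(¬c ∨ d) fails.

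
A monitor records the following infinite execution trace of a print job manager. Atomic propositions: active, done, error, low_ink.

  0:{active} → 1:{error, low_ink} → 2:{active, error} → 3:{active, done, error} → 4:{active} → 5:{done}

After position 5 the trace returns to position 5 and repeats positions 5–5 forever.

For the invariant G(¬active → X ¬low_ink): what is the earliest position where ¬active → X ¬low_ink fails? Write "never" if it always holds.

¬active → X ¬low_ink holds at every position 0..5, and those are all the positions the trace ever visits, so the invariant G(¬active → X ¬low_ink) is never violated.

never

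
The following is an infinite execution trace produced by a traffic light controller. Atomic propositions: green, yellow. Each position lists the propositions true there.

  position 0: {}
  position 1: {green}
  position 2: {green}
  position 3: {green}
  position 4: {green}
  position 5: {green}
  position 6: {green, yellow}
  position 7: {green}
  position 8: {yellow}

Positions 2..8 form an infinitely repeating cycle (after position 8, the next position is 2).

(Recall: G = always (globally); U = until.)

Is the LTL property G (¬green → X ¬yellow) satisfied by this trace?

Satisfied

¬green → X ¬yellow holds at every position 0..8, and those are all positions ever visited, so G (¬green → X ¬yellow) holds.
Positions where ¬green holds: 0, 8.
Check X ¬yellow at each: 0→ok, 8→ok.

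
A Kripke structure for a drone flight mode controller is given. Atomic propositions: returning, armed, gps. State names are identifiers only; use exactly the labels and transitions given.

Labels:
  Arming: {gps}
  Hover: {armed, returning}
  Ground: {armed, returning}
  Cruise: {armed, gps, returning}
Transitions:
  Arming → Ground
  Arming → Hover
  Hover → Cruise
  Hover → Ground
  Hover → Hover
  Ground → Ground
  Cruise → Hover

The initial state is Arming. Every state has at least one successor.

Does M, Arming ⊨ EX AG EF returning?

States satisfying AG EF returning: {Arming, Hover, Ground, Cruise}.
States satisfying EX AG EF returning: {Arming, Hover, Ground, Cruise}.
Arming ∈ Sat(EX AG EF returning).

Satisfied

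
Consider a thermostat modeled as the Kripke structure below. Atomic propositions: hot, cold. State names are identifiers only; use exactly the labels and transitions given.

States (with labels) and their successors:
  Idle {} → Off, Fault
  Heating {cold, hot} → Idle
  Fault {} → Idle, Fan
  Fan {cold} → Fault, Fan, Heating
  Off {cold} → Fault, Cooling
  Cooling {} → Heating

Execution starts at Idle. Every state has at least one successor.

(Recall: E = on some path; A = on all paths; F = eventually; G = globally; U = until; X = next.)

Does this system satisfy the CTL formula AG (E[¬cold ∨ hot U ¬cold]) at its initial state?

No

States satisfying E[¬cold ∨ hot U ¬cold]: {Idle, Heating, Fault, Cooling}.
States satisfying AG (E[¬cold ∨ hot U ¬cold]): ∅.
Fan is reachable from Idle and violates E[¬cold ∨ hot U ¬cold], so AG fails at Idle.
Idle ∉ Sat(AG (E[¬cold ∨ hot U ¬cold])).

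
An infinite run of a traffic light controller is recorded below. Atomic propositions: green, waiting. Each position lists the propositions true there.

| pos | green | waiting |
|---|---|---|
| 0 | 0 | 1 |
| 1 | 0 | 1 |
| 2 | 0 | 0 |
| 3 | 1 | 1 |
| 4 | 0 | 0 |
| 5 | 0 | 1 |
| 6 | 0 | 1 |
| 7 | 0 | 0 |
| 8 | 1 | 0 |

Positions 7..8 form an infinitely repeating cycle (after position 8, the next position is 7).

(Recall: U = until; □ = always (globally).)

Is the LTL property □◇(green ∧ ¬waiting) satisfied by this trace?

◇(green ∧ ¬waiting) holds at every position 0..8, and those are all positions ever visited, so □◇(green ∧ ¬waiting) holds.

Satisfied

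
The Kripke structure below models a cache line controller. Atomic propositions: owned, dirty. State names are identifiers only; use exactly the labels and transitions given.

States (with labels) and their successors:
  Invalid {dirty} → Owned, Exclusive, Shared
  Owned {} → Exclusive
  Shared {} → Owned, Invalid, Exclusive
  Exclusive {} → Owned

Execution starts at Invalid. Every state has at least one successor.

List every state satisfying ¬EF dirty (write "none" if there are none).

States satisfying dirty: {Invalid}.
States satisfying EF dirty: {Invalid, Shared}.
States satisfying ¬EF dirty: {Owned, Exclusive}.

{Owned, Exclusive}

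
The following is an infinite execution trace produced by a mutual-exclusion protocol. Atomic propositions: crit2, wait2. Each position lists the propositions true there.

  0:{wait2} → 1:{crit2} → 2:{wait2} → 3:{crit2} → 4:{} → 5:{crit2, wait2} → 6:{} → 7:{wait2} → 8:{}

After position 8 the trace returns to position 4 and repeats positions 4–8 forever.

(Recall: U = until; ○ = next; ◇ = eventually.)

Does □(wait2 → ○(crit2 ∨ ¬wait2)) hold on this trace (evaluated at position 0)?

wait2 → ○(crit2 ∨ ¬wait2) holds at every position 0..8, and those are all positions ever visited, so □(wait2 → ○(crit2 ∨ ¬wait2)) holds.
Positions where wait2 holds: 0, 2, 5, 7.
Check ○(crit2 ∨ ¬wait2) at each: 0→ok, 2→ok, 5→ok, 7→ok.

Satisfied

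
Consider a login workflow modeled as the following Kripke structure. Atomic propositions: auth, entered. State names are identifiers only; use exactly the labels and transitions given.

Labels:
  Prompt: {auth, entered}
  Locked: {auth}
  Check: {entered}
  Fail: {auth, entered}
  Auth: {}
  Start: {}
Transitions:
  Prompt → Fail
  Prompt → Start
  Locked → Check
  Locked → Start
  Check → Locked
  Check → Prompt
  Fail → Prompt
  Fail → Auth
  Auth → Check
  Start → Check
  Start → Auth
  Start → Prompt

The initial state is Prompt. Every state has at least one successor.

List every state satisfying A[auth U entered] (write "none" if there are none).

{Prompt, Check, Fail}

States satisfying auth: {Prompt, Locked, Fail}.
States satisfying entered: {Prompt, Check, Fail}.
States satisfying A[auth U entered]: {Prompt, Check, Fail}.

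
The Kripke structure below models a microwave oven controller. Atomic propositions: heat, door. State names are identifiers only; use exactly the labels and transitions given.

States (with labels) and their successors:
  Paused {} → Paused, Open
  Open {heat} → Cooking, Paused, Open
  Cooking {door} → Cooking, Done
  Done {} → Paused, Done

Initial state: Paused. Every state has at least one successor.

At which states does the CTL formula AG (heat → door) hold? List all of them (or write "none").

none

States satisfying heat → door: {Paused, Cooking, Done}.
States satisfying AG (heat → door): ∅.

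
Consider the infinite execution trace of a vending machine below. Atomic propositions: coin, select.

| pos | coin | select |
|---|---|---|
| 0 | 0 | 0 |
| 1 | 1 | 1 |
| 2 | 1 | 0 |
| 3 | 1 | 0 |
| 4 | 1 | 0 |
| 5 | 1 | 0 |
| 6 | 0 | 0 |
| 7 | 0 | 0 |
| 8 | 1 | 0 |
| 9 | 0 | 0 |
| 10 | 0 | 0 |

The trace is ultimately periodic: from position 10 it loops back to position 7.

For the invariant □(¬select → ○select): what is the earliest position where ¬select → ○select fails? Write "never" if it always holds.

2

Check ¬select → ○select at each position in order: 0 ✓, 1 ✓.
At position 2 the labels are {coin} and the next position 3 has {coin}, so ¬select → ○select is false there. This is the first violation.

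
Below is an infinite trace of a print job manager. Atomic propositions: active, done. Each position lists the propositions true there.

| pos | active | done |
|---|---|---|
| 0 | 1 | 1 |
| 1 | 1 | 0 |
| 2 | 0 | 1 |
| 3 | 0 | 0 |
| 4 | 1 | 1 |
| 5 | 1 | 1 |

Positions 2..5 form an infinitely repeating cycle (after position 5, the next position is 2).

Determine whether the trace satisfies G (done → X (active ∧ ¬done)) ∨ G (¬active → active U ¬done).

done → X (active ∧ ¬done) must hold at every position from 0 onward. It fails at position 2, so G (done → X (active ∧ ¬done)) is false.
Positions where done holds: 0, 2, 4, 5.
Check X (active ∧ ¬done) at each: 0→ok, 2→fails, 4→fails, 5→fails.
¬active → active U ¬done must hold at every position from 0 onward. It fails at position 2, so G (¬active → active U ¬done) is false.
Positions where ¬active holds: 2, 3.
Check active U ¬done at each: 2→fails, 3→ok.
At position 0: G (done → X (active ∧ ¬done)) is false; G (¬active → active U ¬done) is false; so G (done → X (active ∧ ¬done)) ∨ G (¬active → active U ¬done) is false.

No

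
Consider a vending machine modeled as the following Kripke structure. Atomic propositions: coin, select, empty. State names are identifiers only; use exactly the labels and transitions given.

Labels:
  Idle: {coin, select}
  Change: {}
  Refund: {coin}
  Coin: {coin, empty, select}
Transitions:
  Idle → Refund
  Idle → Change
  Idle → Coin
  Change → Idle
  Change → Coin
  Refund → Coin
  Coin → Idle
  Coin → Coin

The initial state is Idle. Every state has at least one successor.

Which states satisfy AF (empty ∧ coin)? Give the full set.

States satisfying empty ∧ coin: {Coin}.
States satisfying AF (empty ∧ coin): {Refund, Coin}.

{Refund, Coin}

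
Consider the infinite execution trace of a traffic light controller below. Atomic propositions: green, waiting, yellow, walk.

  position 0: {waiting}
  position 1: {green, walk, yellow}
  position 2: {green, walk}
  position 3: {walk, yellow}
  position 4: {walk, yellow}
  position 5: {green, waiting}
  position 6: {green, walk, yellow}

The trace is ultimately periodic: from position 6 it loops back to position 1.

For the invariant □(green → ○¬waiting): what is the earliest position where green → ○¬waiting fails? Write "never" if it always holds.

green → ○¬waiting holds at every position 0..6, and those are all the positions the trace ever visits, so the invariant □(green → ○¬waiting) is never violated.

never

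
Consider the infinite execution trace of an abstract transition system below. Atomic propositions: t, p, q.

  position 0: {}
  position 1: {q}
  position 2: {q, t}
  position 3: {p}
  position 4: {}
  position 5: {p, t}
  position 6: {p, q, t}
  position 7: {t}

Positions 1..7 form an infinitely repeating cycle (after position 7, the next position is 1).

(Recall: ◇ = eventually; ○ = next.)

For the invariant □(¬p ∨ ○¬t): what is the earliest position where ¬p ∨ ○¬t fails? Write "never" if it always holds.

5

Check ¬p ∨ ○¬t at each position in order: 0 ✓, 1 ✓, 2 ✓, 3 ✓, 4 ✓.
At position 5 the labels are {p, t} and the next position 6 has {p, q, t}, so ¬p ∨ ○¬t is false there. This is the first violation.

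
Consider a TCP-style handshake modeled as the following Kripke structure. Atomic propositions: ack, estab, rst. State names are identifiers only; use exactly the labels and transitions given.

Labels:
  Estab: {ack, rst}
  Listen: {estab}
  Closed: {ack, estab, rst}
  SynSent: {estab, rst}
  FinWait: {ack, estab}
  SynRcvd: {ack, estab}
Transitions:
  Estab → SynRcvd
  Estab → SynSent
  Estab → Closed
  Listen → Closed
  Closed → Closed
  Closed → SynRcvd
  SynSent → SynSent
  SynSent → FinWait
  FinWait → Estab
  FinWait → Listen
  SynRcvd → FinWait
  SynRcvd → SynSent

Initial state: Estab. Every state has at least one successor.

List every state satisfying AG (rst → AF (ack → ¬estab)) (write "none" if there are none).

States satisfying rst → AF (ack → ¬estab): {Estab, Listen, SynSent, FinWait, SynRcvd}.
States satisfying AG (rst → AF (ack → ¬estab)): ∅.

none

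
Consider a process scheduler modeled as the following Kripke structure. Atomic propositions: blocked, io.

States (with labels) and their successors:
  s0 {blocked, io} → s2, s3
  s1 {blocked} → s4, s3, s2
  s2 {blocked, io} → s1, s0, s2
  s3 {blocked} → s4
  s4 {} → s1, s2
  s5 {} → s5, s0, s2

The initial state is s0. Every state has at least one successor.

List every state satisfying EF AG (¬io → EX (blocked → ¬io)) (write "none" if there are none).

{s0, s1, s2, s3, s4, s5}

States satisfying AG (¬io → EX (blocked → ¬io)): {s0, s1, s2, s3, s4, s5}.
States satisfying EF AG (¬io → EX (blocked → ¬io)): {s0, s1, s2, s3, s4, s5}.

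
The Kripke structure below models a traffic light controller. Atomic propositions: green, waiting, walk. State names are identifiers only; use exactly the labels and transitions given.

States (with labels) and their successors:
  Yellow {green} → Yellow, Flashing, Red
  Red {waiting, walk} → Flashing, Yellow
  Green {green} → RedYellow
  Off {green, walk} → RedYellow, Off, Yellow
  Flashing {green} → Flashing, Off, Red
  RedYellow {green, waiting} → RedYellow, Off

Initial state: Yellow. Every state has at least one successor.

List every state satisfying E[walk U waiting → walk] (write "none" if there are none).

States satisfying walk: {Red, Off}.
States satisfying waiting → walk: {Yellow, Red, Green, Off, Flashing}.
States satisfying E[walk U waiting → walk]: {Yellow, Red, Green, Off, Flashing}.

{Yellow, Red, Green, Off, Flashing}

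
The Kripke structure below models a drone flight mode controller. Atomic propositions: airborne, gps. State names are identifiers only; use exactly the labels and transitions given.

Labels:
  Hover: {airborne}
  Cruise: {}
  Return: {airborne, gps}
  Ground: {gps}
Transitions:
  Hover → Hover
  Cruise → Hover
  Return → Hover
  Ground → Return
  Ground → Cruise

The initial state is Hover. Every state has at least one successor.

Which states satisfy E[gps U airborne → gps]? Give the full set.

{Cruise, Return, Ground}

States satisfying gps: {Return, Ground}.
States satisfying airborne → gps: {Cruise, Return, Ground}.
States satisfying E[gps U airborne → gps]: {Cruise, Return, Ground}.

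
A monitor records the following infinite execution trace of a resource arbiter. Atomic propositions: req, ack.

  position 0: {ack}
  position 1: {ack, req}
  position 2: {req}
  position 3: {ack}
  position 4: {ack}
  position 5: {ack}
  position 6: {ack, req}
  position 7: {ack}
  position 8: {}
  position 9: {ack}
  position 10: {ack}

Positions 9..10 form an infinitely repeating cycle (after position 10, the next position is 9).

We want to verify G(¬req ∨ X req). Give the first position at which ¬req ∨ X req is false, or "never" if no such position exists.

Check ¬req ∨ X req at each position in order: 0 ✓, 1 ✓.
At position 2 the labels are {req} and the next position 3 has {ack}, so ¬req ∨ X req is false there. This is the first violation.

2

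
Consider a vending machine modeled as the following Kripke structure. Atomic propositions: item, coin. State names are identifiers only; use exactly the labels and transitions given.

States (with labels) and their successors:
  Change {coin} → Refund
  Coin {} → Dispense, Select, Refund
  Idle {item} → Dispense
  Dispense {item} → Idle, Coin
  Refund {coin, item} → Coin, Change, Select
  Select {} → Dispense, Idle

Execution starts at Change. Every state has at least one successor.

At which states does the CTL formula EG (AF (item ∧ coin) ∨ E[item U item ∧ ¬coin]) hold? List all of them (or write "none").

States satisfying AF (item ∧ coin) ∨ E[item U item ∧ ¬coin]: {Change, Idle, Dispense, Refund}.
States satisfying EG (AF (item ∧ coin) ∨ E[item U item ∧ ¬coin]): {Change, Idle, Dispense, Refund}.

{Change, Idle, Dispense, Refund}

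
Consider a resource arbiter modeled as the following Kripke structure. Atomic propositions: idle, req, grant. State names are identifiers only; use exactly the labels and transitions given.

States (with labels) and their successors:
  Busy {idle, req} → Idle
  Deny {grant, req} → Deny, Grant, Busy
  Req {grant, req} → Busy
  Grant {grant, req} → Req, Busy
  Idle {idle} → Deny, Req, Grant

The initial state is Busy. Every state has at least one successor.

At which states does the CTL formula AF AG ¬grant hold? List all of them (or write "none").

States satisfying AG ¬grant: ∅.
States satisfying AF AG ¬grant: ∅.

none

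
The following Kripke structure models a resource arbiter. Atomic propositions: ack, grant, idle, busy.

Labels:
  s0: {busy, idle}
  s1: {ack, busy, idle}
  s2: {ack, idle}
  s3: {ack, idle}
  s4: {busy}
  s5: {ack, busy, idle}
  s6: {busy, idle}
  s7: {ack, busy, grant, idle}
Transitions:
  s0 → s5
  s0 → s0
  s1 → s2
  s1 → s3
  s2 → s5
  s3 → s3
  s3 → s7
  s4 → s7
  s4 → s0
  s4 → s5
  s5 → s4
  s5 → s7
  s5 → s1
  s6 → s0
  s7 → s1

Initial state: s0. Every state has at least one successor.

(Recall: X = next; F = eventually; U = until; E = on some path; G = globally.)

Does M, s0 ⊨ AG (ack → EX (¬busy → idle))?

Holds

States satisfying ack → EX (¬busy → idle): {s0, s1, s2, s3, s4, s5, s6, s7}.
States satisfying AG (ack → EX (¬busy → idle)): {s0, s1, s2, s3, s4, s5, s6, s7}.
Every state reachable from s0 satisfies ack → EX (¬busy → idle).
s0 ∈ Sat(AG (ack → EX (¬busy → idle))).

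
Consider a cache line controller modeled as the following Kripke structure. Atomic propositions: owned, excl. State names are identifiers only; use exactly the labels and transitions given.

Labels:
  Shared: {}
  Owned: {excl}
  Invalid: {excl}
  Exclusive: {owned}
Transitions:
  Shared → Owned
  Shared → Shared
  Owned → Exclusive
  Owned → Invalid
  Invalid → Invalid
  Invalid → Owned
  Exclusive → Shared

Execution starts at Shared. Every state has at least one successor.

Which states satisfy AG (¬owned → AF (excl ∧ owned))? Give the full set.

States satisfying ¬owned → AF (excl ∧ owned): {Exclusive}.
States satisfying AG (¬owned → AF (excl ∧ owned)): ∅.

none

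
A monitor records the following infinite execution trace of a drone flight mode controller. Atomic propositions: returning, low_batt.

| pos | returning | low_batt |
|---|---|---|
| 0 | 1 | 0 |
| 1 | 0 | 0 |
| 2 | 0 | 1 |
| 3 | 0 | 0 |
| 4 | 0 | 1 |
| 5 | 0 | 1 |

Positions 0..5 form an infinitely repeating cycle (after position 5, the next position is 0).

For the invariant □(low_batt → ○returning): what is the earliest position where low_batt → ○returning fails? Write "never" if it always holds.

Check low_batt → ○returning at each position in order: 0 ✓, 1 ✓.
At position 2 the labels are {low_batt} and the next position 3 has {}, so low_batt → ○returning is false there. This is the first violation.

2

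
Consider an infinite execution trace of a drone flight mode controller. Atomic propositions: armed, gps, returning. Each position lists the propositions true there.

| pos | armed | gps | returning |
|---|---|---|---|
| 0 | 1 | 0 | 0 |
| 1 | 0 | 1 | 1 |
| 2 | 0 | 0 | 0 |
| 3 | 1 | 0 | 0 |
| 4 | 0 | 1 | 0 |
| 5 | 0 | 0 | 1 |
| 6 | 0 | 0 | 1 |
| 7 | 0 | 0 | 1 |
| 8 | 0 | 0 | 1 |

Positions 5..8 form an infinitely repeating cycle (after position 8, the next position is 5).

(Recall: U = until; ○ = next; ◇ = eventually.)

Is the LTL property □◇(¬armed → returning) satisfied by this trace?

Yes

◇(¬armed → returning) holds at every position 0..8, and those are all positions ever visited, so □◇(¬armed → returning) holds.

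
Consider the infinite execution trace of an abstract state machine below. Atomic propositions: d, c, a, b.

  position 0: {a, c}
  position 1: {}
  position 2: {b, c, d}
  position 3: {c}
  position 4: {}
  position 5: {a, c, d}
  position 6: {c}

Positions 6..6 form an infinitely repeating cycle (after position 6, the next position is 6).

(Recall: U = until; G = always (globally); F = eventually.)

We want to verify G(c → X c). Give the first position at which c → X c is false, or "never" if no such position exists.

0

At position 0 the labels are {a, c} and the next position 1 has {}, so c → X c is false there. This is the first violation.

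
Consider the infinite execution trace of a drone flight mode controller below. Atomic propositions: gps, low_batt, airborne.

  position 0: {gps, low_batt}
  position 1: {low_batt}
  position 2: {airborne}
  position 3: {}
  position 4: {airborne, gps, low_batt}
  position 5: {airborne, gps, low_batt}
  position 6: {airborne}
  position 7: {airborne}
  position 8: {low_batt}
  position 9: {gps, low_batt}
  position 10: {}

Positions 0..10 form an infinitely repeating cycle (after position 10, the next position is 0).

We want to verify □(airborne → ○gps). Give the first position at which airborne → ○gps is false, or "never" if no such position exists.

2

Check airborne → ○gps at each position in order: 0 ✓, 1 ✓.
At position 2 the labels are {airborne} and the next position 3 has {}, so airborne → ○gps is false there. This is the first violation.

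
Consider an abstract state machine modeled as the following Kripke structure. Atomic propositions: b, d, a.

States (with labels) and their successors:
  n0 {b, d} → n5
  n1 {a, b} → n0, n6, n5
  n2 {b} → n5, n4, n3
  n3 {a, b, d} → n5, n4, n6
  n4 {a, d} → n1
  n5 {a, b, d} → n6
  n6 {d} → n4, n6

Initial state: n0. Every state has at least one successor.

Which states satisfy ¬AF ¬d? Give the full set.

{n0, n3, n5, n6}

States satisfying ¬d: {n1, n2}.
States satisfying AF ¬d: {n1, n2, n4}.
States satisfying ¬AF ¬d: {n0, n3, n5, n6}.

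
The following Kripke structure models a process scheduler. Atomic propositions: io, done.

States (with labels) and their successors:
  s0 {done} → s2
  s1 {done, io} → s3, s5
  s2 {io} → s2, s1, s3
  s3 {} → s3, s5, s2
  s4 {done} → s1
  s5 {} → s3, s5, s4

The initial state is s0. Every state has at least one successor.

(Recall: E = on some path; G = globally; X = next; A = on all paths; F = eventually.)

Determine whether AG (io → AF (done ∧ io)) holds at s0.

States satisfying io → AF (done ∧ io): {s0, s1, s3, s4, s5}.
States satisfying AG (io → AF (done ∧ io)): ∅.
s2 is reachable from s0 and violates io → AF (done ∧ io), so AG fails at s0.
s0 ∉ Sat(AG (io → AF (done ∧ io))).

No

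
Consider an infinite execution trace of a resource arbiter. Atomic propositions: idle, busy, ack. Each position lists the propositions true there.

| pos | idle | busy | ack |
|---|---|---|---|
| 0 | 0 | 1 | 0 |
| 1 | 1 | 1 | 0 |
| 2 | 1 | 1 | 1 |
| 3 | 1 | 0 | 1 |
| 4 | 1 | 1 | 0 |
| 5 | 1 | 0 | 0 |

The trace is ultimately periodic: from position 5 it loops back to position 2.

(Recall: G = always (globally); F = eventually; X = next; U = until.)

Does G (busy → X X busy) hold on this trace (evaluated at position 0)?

busy → X X busy must hold at every position from 0 onward. It fails at position 1, so G (busy → X X busy) is false.
Positions where busy holds: 0, 1, 2, 4.
Check X X busy at each: 0→ok, 1→fails, 2→ok, 4→ok.

Does not hold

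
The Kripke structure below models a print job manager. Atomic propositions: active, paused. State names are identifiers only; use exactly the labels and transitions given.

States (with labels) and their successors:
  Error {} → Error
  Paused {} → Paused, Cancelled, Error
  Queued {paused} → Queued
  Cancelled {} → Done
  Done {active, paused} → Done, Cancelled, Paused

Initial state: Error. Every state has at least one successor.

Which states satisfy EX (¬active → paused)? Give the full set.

States satisfying ¬active → paused: {Queued, Done}.
States satisfying EX (¬active → paused): {Queued, Cancelled, Done}.

{Queued, Cancelled, Done}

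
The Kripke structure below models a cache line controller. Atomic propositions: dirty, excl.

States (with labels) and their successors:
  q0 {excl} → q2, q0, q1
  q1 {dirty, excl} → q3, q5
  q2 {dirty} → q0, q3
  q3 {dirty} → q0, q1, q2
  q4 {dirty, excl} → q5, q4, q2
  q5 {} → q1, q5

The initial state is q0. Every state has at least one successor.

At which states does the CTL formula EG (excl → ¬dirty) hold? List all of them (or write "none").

{q0, q2, q3, q5}

States satisfying excl → ¬dirty: {q0, q2, q3, q5}.
States satisfying EG (excl → ¬dirty): {q0, q2, q3, q5}.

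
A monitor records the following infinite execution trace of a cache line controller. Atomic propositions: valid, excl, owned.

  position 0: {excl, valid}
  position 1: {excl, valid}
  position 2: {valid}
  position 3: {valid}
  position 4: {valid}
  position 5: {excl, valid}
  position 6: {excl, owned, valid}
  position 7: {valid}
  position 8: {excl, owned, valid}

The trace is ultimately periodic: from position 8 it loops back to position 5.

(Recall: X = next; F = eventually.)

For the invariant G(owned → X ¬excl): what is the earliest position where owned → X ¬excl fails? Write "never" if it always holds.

8

Check owned → X ¬excl at each position in order: 0 ✓, 1 ✓, 2 ✓, 3 ✓, 4 ✓, 5 ✓, 6 ✓, 7 ✓.
At position 8 the labels are {excl, owned, valid} and the next position 5 has {excl, valid}, so owned → X ¬excl is false there. This is the first violation.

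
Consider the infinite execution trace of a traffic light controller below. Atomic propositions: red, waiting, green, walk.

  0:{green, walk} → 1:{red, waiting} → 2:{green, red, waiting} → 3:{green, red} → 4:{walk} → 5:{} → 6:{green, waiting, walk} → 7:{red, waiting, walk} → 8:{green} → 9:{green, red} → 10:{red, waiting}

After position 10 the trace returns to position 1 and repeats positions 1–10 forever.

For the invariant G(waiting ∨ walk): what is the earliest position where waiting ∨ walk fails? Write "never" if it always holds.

Check waiting ∨ walk at each position in order: 0 ✓, 1 ✓, 2 ✓.
At position 3 the labels are {green, red}, so waiting ∨ walk is false there. This is the first violation.

3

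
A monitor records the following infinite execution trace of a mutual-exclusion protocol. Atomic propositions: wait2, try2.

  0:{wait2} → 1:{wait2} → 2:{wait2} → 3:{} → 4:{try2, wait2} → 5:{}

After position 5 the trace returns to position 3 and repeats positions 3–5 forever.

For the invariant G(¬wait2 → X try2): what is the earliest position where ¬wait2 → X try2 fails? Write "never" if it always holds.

5

Check ¬wait2 → X try2 at each position in order: 0 ✓, 1 ✓, 2 ✓, 3 ✓, 4 ✓.
At position 5 the labels are {} and the next position 3 has {}, so ¬wait2 → X try2 is false there. This is the first violation.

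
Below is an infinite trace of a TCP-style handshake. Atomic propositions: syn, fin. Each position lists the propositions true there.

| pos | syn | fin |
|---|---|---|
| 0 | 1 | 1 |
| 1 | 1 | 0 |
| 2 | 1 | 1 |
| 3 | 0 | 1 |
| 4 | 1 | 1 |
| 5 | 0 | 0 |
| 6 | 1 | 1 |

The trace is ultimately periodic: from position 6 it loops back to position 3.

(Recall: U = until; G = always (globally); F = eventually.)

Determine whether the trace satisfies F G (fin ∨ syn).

Does not hold

G (fin ∨ syn) is false at every position 0..6, so it never becomes true and F G (fin ∨ syn) fails.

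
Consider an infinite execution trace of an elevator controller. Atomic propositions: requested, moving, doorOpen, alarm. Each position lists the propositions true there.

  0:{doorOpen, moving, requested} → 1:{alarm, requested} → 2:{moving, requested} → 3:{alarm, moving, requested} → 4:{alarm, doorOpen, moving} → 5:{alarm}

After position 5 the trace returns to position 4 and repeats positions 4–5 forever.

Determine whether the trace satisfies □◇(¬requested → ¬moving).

Satisfied

◇(¬requested → ¬moving) holds at every position 0..5, and those are all positions ever visited, so □◇(¬requested → ¬moving) holds.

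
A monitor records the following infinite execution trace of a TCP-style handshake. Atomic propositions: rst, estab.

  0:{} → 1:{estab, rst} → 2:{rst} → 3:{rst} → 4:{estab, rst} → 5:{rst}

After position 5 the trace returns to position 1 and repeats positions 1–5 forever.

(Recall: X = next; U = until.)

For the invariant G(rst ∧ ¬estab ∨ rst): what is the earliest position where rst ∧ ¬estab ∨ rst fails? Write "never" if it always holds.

At position 0 the labels are {}, so rst ∧ ¬estab ∨ rst is false there. This is the first violation.

0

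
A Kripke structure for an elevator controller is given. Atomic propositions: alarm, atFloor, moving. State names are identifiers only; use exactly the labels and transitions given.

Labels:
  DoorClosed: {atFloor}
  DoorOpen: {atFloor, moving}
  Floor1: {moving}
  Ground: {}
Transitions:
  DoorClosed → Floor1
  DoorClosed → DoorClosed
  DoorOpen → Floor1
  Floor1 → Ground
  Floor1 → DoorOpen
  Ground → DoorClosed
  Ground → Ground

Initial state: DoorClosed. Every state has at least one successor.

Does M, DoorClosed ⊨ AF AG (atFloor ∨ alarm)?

States satisfying AG (atFloor ∨ alarm): ∅.
States satisfying AF AG (atFloor ∨ alarm): ∅.
There is a path from DoorClosed along which AG (atFloor ∨ alarm) never holds.
DoorClosed ∉ Sat(AF AG (atFloor ∨ alarm)).

No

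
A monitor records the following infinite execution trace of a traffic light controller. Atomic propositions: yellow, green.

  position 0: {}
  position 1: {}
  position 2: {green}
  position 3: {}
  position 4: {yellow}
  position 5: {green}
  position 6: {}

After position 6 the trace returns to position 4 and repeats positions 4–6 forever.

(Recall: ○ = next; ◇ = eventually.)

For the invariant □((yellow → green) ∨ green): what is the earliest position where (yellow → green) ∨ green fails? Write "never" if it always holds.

Check (yellow → green) ∨ green at each position in order: 0 ✓, 1 ✓, 2 ✓, 3 ✓.
At position 4 the labels are {yellow}, so (yellow → green) ∨ green is false there. This is the first violation.

4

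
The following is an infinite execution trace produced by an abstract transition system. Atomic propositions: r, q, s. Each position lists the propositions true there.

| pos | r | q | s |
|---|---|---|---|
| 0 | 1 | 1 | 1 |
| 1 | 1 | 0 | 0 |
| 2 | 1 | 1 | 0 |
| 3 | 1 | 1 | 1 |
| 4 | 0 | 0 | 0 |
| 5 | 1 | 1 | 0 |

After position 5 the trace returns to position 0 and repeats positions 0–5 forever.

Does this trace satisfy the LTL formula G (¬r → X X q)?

Yes

¬r → X X q holds at every position 0..5, and those are all positions ever visited, so G (¬r → X X q) holds.
Positions where ¬r holds: 4.
Check X X q at each: 4→ok.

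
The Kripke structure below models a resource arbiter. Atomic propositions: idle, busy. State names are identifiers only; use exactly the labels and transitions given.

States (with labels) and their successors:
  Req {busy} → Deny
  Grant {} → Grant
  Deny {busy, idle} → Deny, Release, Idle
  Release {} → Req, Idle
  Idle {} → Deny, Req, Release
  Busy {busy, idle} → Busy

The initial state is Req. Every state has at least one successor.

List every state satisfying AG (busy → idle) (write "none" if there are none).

{Grant, Busy}

States satisfying busy → idle: {Grant, Deny, Release, Idle, Busy}.
States satisfying AG (busy → idle): {Grant, Busy}.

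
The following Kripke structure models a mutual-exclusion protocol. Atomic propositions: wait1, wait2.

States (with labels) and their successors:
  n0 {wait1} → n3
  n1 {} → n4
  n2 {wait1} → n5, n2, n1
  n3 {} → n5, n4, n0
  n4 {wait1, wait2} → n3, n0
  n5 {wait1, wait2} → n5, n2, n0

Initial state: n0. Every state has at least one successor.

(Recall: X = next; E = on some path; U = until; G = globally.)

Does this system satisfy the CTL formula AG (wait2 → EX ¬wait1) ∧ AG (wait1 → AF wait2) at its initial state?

No

States satisfying wait2 → EX ¬wait1: {n0, n1, n2, n3, n4}.
States satisfying AG (wait2 → EX ¬wait1): ∅.
States satisfying wait1 → AF wait2: {n1, n3, n4, n5}.
States satisfying AG (wait1 → AF wait2): ∅.
States satisfying AG (wait2 → EX ¬wait1) ∧ AG (wait1 → AF wait2): ∅.
n0 ∉ Sat(AG (wait2 → EX ¬wait1) ∧ AG (wait1 → AF wait2)).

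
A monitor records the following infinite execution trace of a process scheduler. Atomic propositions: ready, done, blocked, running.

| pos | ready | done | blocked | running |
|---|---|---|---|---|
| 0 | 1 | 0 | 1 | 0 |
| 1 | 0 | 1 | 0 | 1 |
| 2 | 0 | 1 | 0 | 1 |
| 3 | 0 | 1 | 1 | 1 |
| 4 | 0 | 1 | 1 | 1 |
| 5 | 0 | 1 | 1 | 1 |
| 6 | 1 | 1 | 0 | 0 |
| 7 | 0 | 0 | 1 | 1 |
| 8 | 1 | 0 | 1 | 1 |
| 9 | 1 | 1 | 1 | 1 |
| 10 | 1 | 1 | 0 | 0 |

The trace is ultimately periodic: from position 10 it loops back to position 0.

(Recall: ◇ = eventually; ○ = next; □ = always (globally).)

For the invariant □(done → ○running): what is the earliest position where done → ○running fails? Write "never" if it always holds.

Check done → ○running at each position in order: 0 ✓, 1 ✓, 2 ✓, 3 ✓, 4 ✓.
At position 5 the labels are {blocked, done, running} and the next position 6 has {done, ready}, so done → ○running is false there. This is the first violation.

5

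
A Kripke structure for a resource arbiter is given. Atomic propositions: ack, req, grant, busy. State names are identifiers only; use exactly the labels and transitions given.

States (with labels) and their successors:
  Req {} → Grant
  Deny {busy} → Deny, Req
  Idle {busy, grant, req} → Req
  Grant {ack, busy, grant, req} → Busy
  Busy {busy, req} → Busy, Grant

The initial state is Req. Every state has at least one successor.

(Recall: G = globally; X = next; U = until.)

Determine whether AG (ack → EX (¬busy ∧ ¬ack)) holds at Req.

Violated

States satisfying ack → EX (¬busy ∧ ¬ack): {Req, Deny, Idle, Busy}.
States satisfying AG (ack → EX (¬busy ∧ ¬ack)): ∅.
Grant is reachable from Req and violates ack → EX (¬busy ∧ ¬ack), so AG fails at Req.
Req ∉ Sat(AG (ack → EX (¬busy ∧ ¬ack))).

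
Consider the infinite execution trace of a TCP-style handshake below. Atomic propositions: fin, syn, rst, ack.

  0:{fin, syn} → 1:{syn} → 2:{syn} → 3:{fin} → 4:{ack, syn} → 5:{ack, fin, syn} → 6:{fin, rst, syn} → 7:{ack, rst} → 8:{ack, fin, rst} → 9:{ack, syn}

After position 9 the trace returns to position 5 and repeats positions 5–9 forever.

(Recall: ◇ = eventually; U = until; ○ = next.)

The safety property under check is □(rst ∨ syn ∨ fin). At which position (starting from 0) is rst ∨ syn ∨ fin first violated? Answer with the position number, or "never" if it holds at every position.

never

rst ∨ syn ∨ fin holds at every position 0..9, and those are all the positions the trace ever visits, so the invariant □(rst ∨ syn ∨ fin) is never violated.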